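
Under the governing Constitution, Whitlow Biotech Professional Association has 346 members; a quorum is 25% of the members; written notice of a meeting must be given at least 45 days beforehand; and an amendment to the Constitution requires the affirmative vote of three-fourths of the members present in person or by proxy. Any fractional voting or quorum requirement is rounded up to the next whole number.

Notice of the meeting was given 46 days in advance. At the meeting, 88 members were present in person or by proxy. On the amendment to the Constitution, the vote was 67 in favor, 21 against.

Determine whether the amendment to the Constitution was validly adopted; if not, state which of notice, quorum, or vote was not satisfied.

Valid — all requirements satisfied.

Notice: 46 days given; 45 required. Satisfied.
Quorum: 25% of 346 = 86.50, rounded up to 87; 88 present. Satisfied.
Vote: requires three-fourths of those present (88); 3/4 of 88 = 66, so 66 needed; 67 in favor. Satisfied.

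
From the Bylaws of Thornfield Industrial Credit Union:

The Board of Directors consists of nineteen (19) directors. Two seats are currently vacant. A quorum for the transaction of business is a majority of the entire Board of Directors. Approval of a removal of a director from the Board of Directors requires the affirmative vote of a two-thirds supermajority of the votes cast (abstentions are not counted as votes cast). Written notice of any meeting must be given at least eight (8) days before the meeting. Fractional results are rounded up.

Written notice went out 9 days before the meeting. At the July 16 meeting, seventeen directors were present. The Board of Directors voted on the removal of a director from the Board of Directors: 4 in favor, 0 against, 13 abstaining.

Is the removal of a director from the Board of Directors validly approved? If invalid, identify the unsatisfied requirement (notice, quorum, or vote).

Valid — all requirements satisfied.

Notice: 9 days given; 8 required (9 ≥ 8). Satisfied.
Quorum: 17 present; quorum is 10. Satisfied.
Vote: the removal of a director from the Board of Directors requires two-thirds of the votes cast (17 present − 13 abstaining = 4). 2/3 of 4 = 2.67, rounded up to 3, so 3 affirmative votes are needed; 4 voted in favor. Satisfied.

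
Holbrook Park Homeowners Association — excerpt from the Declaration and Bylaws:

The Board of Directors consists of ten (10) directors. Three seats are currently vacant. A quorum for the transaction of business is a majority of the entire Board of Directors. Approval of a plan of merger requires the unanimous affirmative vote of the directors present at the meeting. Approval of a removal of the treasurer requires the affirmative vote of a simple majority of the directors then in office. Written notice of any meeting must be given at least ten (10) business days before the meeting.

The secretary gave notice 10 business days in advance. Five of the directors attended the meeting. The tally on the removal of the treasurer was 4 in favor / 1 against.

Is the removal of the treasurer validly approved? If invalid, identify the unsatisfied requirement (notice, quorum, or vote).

Invalid — quorum requirement not satisfied.

Notice: 10 business days given; 10 required (10 ≥ 10). Satisfied.
Quorum: 5 present; quorum is 6. Not satisfied.
Vote: the removal of the treasurer requires a majority of the directors then in office (7). A majority of 7 is 4, so 4 affirmative votes are needed; 4 voted in favor. Satisfied. (Moot — without a quorum no business can be validly transacted.)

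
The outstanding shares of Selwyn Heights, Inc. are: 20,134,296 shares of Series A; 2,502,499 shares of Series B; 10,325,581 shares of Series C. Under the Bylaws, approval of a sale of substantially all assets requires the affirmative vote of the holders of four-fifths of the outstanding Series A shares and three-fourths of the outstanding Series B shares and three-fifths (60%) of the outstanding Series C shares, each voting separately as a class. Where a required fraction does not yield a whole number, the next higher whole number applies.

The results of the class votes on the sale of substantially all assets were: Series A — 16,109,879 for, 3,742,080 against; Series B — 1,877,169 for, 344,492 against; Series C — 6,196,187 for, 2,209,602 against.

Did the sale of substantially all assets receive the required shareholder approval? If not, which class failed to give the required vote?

Series A: 4/5 of 20134296 = 16107436.80, rounded up to 16107437; 16,107,437 required, 16,109,879 in favor — approved.
Series B: 3/4 of 2502499 = 1876874.25, rounded up to 1876875; 1,876,875 required, 1,877,169 in favor — approved.
Series C: 3/5 of 10325581 = 6195348.60, rounded up to 6195349; 6,195,349 required, 6,196,187 in favor — approved.

Approved — every class gave the required vote.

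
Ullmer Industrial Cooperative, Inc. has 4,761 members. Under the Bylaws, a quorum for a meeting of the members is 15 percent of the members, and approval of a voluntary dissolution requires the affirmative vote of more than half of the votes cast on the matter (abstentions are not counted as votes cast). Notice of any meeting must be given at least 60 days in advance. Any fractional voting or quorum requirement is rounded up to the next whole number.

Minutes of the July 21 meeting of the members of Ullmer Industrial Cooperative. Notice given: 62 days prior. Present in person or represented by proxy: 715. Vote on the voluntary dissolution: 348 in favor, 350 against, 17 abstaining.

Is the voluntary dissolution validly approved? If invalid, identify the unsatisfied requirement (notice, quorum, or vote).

Invalid — vote requirement not satisfied.

Notice: 62 days given; 60 required. Satisfied.
Quorum: 15% of 4,761 = 714.15, rounded up to 715; 715 present. Satisfied.
Vote: requires a majority of the votes cast (715 − 17 abstaining = 698); a majority of 698 is 350, so 350 needed; 348 in favor. Not satisfied.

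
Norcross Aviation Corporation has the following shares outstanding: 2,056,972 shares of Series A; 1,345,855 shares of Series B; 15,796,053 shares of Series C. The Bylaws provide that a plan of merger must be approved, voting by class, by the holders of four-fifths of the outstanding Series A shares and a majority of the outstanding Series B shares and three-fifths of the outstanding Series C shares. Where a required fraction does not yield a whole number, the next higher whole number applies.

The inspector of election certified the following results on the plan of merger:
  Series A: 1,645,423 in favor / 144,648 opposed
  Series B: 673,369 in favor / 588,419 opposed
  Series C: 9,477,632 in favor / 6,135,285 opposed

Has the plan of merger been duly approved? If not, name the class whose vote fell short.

Series A: 4/5 of 2056972 = 1645577.60, rounded up to 1645578; 1,645,578 required, 1,645,423 in favor — not approved.
Series B: a majority of 1345855 is 672928; 672,928 required, 673,369 in favor — approved.
Series C: 3/5 of 15796053 = 9477631.80, rounded up to 9477632; 9,477,632 required, 9,477,632 in favor — approved.

Not approved — the Series A shares did not give the required vote.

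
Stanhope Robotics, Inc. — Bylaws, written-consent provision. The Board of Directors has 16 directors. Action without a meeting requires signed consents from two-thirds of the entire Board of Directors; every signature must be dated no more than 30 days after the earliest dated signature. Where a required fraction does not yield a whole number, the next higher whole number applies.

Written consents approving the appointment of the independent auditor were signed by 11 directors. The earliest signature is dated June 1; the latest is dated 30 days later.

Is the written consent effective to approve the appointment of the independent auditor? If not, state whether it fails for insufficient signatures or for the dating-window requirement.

Effective — both the signature and dating-window requirements are satisfied.

Signatures required: two-thirds of 16 — 2/3 of 16 = 10.67, rounded up to 11, so 11 needed; 11 signed. Sufficient.
Dating window: the latest signature is 30 days after the earliest; the limit is 30 days. Within the window.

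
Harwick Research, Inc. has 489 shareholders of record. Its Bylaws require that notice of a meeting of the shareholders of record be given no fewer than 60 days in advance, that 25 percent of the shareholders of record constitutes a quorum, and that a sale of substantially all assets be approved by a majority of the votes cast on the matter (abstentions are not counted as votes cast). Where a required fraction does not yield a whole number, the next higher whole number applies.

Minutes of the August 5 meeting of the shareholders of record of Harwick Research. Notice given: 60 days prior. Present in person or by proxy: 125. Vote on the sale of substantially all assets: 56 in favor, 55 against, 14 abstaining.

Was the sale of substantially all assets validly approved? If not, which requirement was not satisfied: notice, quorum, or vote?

Valid — all requirements satisfied.

Notice: 60 days given; 60 required. Satisfied.
Quorum: 25% of 489 = 122.25, rounded up to 123; 125 present. Satisfied.
Vote: requires a majority of the votes cast (125 − 14 abstaining = 111); a majority of 111 is 56, so 56 needed; 56 in favor. Satisfied.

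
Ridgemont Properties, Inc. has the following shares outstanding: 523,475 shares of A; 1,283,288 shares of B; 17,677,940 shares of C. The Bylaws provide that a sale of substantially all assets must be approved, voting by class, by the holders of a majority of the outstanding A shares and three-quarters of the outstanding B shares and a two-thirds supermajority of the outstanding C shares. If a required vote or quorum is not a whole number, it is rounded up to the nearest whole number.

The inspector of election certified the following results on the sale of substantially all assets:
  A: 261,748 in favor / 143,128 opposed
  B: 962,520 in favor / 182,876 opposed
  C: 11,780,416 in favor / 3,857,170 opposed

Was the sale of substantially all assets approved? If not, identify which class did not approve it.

Not approved — the C shares did not give the required vote.

A: a majority of 523475 is 261738; 261,738 required, 261,748 in favor — approved.
B: 3/4 of 1283288 = 962466; 962,466 required, 962,520 in favor — approved.
C: 2/3 of 17677940 = 11785293.33, rounded up to 11785294; 11,785,294 required, 11,780,416 in favor — not approved.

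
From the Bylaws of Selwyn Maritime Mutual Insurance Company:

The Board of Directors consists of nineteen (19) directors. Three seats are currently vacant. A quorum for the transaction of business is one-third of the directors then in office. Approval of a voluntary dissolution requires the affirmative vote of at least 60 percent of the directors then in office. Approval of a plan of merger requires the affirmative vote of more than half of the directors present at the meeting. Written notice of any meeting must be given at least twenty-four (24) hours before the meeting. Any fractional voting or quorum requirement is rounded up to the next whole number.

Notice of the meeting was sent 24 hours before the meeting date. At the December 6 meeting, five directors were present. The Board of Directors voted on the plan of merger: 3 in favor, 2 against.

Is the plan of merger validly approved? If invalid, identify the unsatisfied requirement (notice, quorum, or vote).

Invalid — quorum requirement not satisfied.

Notice: 24 hours given; 24 required (24 ≥ 24). Satisfied.
Quorum: 5 present; quorum is 6. Not satisfied.
Vote: the plan of merger requires a majority of the directors present (5). A majority of 5 is 3, so 3 affirmative votes are needed; 3 voted in favor. Satisfied. (Moot — without a quorum no business can be validly transacted.)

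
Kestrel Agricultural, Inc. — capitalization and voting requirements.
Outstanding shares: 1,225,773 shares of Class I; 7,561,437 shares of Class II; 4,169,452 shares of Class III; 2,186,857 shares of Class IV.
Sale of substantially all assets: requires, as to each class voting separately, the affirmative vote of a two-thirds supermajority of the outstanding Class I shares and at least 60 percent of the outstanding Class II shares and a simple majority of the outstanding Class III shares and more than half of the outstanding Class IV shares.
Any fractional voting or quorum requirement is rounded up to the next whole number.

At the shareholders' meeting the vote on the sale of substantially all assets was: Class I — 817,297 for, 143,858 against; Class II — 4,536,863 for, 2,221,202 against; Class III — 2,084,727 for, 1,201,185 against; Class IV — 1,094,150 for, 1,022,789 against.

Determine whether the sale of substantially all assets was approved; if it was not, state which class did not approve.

Class I: 2/3 of 1225773 = 817182; 817,182 required, 817,297 in favor — approved.
Class II: 3/5 of 7561437 = 4536862.20, rounded up to 4536863; 4,536,863 required, 4,536,863 in favor — approved.
Class III: a majority of 4169452 is 2084727; 2,084,727 required, 2,084,727 in favor — approved.
Class IV: a majority of 2186857 is 1093429; 1,093,429 required, 1,094,150 in favor — approved.

Approved — every class gave the required vote.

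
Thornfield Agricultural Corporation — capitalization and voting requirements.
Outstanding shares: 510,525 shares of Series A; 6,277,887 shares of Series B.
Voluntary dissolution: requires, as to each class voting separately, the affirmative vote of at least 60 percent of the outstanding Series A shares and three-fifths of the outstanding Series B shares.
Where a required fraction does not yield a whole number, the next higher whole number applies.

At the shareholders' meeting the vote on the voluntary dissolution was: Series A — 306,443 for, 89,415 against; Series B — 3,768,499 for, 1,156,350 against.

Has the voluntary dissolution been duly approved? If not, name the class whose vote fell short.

Approved — every class gave the required vote.

Series A: 3/5 of 510525 = 306315; 306,315 required, 306,443 in favor — approved.
Series B: 3/5 of 6277887 = 3766732.20, rounded up to 3766733; 3,766,733 required, 3,768,499 in favor — approved.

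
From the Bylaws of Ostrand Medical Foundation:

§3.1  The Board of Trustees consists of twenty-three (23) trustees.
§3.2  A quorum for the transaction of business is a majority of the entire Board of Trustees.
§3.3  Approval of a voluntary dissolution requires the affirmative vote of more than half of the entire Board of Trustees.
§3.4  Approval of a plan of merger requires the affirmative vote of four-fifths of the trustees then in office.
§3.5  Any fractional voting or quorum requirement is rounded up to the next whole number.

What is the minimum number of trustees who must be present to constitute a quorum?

12

A majority of 23 is 12.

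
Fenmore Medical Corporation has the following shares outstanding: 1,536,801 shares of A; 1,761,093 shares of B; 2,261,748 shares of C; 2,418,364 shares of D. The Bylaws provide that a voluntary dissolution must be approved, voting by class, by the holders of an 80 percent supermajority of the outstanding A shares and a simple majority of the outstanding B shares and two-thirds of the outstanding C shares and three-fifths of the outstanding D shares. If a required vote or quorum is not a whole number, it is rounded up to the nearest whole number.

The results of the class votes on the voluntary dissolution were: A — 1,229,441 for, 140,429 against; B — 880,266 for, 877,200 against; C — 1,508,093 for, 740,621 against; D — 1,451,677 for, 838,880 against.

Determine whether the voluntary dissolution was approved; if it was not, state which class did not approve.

Not approved — the B shares did not give the required vote.

A: 4/5 of 1536801 = 1229440.80, rounded up to 1229441; 1,229,441 required, 1,229,441 in favor — approved.
B: a majority of 1761093 is 880547; 880,547 required, 880,266 in favor — not approved.
C: 2/3 of 2261748 = 1507832; 1,507,832 required, 1,508,093 in favor — approved.
D: 3/5 of 2418364 = 1451018.40, rounded up to 1451019; 1,451,019 required, 1,451,677 in favor — approved.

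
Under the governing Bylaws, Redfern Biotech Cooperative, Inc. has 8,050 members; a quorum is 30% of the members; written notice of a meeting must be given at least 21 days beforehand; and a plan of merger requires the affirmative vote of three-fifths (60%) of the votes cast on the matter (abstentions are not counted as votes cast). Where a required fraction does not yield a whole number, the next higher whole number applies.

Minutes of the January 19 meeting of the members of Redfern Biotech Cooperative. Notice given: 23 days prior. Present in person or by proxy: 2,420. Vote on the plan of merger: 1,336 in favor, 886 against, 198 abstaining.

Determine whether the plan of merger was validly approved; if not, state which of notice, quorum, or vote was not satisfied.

Notice: 23 days given; 21 required. Satisfied.
Quorum: 30% of 8,050 = 2,415; 2,420 present. Satisfied.
Vote: requires three-fifths of the votes cast (2,420 − 198 abstaining = 2,222); 3/5 of 2222 = 1333.20, rounded up to 1334, so 1,334 needed; 1,336 in favor. Satisfied.

Valid — all requirements satisfied.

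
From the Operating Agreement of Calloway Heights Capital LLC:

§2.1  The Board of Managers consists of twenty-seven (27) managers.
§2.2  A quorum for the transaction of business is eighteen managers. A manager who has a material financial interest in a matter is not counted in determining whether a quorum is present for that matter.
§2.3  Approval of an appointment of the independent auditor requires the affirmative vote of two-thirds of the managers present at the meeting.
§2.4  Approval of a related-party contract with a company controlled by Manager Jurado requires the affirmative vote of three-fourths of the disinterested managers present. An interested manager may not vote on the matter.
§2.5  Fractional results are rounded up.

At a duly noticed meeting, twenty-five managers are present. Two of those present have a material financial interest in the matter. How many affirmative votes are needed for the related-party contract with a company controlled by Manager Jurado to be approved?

The related-party contract with a company controlled by Manager Jurado requires three-fourths of the disinterested managers present (25 − 2 = 23).
3/4 of 23 = 17.25, rounded up to 18.

18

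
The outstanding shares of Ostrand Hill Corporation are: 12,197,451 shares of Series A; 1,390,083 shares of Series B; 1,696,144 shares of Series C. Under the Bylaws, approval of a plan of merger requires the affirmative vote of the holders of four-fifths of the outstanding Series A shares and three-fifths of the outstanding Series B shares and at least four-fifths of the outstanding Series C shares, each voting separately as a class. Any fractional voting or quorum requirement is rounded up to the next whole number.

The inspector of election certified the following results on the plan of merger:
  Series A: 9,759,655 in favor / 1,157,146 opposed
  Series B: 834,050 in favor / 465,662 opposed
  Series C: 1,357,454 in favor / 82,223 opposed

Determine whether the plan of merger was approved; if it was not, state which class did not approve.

Series A: 4/5 of 12197451 = 9757960.80, rounded up to 9757961; 9,757,961 required, 9,759,655 in favor — approved.
Series B: 3/5 of 1390083 = 834049.80, rounded up to 834050; 834,050 required, 834,050 in favor — approved.
Series C: 4/5 of 1696144 = 1356915.20, rounded up to 1356916; 1,356,916 required, 1,357,454 in favor — approved.

Approved — every class gave the required vote.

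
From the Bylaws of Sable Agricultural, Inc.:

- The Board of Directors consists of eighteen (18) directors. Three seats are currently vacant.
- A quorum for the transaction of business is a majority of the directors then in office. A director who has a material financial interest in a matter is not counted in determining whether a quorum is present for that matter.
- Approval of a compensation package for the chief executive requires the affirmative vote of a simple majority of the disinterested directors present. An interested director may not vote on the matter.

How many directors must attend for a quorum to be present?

8

A majority of 15 is 8.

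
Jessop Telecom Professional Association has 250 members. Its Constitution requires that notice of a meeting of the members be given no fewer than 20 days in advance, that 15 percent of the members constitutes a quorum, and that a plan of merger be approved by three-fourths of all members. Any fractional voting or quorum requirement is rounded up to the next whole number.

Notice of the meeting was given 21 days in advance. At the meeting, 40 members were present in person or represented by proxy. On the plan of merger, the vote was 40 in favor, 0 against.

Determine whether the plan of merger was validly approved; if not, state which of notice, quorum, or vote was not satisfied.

Invalid — vote requirement not satisfied.

Notice: 21 days given; 20 required. Satisfied.
Quorum: 15% of 250 = 37.50, rounded up to 38; 40 present. Satisfied.
Vote: requires three-fourths of all members (250); 3/4 of 250 = 187.50, rounded up to 188, so 188 needed; 40 in favor. Not satisfied.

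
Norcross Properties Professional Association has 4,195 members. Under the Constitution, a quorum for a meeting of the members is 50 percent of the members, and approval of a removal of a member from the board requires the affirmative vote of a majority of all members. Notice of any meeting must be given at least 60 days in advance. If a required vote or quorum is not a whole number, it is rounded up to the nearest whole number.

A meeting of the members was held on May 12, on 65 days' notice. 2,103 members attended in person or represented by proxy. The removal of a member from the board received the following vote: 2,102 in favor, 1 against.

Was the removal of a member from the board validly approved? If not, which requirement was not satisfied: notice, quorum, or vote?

Valid — all requirements satisfied.

Notice: 65 days given; 60 required. Satisfied.
Quorum: 50% of 4,195 = 2,097.50, rounded up to 2,098; 2,103 present. Satisfied.
Vote: requires a majority of all members (4,195); a majority of 4195 is 2098, so 2,098 needed; 2,102 in favor. Satisfied.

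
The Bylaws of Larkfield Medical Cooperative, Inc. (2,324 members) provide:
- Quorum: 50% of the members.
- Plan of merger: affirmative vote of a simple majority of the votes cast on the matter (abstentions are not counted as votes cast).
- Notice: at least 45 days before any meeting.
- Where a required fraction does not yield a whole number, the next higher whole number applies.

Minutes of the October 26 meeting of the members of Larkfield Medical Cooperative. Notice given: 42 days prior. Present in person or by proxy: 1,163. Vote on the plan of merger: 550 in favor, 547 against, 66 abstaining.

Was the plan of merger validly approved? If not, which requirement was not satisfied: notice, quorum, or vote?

Invalid — notice requirement not satisfied.

Notice: 42 days given; 45 required. Not satisfied.
Quorum: 50% of 2,324 = 1,162; 1,163 present. Satisfied.
Vote: requires a majority of the votes cast (1,163 − 66 abstaining = 1,097); a majority of 1097 is 549, so 549 needed; 550 in favor. Satisfied.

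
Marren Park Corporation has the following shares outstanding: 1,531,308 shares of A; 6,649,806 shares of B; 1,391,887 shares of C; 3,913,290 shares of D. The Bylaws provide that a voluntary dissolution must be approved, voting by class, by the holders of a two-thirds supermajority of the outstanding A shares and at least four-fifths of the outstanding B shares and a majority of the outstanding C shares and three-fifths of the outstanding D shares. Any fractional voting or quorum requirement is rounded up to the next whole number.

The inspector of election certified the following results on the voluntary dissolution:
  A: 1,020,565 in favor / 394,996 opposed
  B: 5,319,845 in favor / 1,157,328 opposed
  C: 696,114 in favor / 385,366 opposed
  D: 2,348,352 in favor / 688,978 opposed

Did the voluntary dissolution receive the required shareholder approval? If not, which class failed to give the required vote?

Not approved — the A shares did not give the required vote.

A: 2/3 of 1531308 = 1020872; 1,020,872 required, 1,020,565 in favor — not approved.
B: 4/5 of 6649806 = 5319844.80, rounded up to 5319845; 5,319,845 required, 5,319,845 in favor — approved.
C: a majority of 1391887 is 695944; 695,944 required, 696,114 in favor — approved.
D: 3/5 of 3913290 = 2347974; 2,347,974 required, 2,348,352 in favor — approved.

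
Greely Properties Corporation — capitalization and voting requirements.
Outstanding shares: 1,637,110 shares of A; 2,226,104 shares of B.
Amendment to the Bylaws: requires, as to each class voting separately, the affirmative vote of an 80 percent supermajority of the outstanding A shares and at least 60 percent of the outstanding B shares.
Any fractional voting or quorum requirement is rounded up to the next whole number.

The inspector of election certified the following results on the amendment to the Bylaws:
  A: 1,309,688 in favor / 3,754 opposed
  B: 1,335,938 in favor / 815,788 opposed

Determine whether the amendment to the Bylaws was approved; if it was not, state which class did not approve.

A: 4/5 of 1637110 = 1309688; 1,309,688 required, 1,309,688 in favor — approved.
B: 3/5 of 2226104 = 1335662.40, rounded up to 1335663; 1,335,663 required, 1,335,938 in favor — approved.

Approved — every class gave the required vote.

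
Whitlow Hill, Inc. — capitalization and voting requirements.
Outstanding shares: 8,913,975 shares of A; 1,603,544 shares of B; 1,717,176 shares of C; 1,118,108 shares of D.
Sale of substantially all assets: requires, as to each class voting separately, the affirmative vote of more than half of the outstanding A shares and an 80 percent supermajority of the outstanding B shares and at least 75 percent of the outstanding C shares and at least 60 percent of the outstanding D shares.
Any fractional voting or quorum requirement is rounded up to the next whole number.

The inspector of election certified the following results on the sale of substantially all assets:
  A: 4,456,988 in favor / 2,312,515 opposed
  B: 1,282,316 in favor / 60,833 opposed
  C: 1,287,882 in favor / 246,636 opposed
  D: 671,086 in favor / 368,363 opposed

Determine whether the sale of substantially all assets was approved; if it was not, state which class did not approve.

A: a majority of 8913975 is 4456988; 4,456,988 required, 4,456,988 in favor — approved.
B: 4/5 of 1603544 = 1282835.20, rounded up to 1282836; 1,282,836 required, 1,282,316 in favor — not approved.
C: 3/4 of 1717176 = 1287882; 1,287,882 required, 1,287,882 in favor — approved.
D: 3/5 of 1118108 = 670864.80, rounded up to 670865; 670,865 required, 671,086 in favor — approved.

Not approved — the B shares did not give the required vote.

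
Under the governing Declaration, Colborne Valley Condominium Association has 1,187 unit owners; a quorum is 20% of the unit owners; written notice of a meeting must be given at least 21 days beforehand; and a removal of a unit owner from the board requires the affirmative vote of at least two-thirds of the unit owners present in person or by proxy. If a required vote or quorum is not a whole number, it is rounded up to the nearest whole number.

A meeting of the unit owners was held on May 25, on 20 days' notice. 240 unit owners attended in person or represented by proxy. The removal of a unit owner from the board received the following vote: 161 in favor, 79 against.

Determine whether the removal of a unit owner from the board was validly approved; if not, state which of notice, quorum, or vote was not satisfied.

Notice: 20 days given; 21 required. Not satisfied.
Quorum: 20% of 1,187 = 237.40, rounded up to 238; 240 present. Satisfied.
Vote: requires two-thirds of those present (240); 2/3 of 240 = 160, so 160 needed; 161 in favor. Satisfied.

Invalid — notice requirement not satisfied.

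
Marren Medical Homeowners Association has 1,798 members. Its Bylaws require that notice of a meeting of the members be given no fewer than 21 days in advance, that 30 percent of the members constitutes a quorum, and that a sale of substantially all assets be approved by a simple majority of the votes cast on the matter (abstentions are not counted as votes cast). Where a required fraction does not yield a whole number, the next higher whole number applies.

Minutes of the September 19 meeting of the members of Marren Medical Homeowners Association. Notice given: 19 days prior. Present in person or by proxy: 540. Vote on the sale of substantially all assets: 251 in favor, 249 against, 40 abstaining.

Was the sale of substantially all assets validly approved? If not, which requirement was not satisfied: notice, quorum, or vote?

Notice: 19 days given; 21 required. Not satisfied.
Quorum: 30% of 1,798 = 539.40, rounded up to 540; 540 present. Satisfied.
Vote: requires a majority of the votes cast (540 − 40 abstaining = 500); a majority of 500 is 251, so 251 needed; 251 in favor. Satisfied.

Invalid — notice requirement not satisfied.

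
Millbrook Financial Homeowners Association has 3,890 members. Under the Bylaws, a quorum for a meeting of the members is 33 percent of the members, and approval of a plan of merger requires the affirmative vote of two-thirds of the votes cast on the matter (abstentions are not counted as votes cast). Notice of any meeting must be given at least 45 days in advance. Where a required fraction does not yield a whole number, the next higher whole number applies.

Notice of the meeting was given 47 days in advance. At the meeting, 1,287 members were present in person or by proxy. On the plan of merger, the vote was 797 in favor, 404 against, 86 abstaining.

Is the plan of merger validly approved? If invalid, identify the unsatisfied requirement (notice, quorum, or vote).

Invalid — vote requirement not satisfied.

Notice: 47 days given; 45 required. Satisfied.
Quorum: 33% of 3,890 = 1,283.70, rounded up to 1,284; 1,287 present. Satisfied.
Vote: requires two-thirds of the votes cast (1,287 − 86 abstaining = 1,201); 2/3 of 1201 = 800.67, rounded up to 801, so 801 needed; 797 in favor. Not satisfied.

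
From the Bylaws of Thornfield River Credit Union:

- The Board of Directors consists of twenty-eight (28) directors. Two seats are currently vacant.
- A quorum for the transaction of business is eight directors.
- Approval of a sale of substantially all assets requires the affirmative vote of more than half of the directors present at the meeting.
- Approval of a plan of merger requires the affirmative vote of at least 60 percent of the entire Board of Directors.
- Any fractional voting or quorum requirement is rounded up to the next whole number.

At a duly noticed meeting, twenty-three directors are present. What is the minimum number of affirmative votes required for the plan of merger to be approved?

17

The plan of merger requires three-fifths of the entire Board of Directors (28).
3/5 of 28 = 16.80, rounded up to 17.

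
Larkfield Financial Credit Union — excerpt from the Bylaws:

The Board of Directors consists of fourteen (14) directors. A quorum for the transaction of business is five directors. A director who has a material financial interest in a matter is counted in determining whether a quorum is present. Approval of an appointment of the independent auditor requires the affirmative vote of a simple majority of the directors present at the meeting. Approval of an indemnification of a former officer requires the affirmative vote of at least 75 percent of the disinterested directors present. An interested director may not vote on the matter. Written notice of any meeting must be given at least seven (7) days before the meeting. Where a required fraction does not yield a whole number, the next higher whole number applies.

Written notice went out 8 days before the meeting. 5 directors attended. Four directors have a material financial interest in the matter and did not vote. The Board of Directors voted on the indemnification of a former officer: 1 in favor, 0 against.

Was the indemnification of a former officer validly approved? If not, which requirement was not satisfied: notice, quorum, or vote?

Notice: 8 days given; 7 required (8 ≥ 7). Satisfied.
Quorum: 5 present (interested directors count toward quorum); quorum is 5. Satisfied.
Vote: the indemnification of a former officer requires three-fourths of the disinterested directors present (5 − 4 = 1). 3/4 of 1 = 0.75, rounded up to 1, so 1 affirmative vote is needed; 1 voted in favor. Satisfied.

Valid — all requirements satisfied.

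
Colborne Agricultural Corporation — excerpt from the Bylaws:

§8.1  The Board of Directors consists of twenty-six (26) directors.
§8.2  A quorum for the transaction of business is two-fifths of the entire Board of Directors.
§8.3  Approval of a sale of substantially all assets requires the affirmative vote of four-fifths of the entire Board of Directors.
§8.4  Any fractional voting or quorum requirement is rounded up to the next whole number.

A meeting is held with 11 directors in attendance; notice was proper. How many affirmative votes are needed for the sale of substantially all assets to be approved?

21

The sale of substantially all assets requires four-fifths of the entire Board of Directors (26).
4/5 of 26 = 20.80, rounded up to 21.
(Only 11 can vote, so the sale of substantially all assets cannot pass at this meeting, but the required vote is still 21.)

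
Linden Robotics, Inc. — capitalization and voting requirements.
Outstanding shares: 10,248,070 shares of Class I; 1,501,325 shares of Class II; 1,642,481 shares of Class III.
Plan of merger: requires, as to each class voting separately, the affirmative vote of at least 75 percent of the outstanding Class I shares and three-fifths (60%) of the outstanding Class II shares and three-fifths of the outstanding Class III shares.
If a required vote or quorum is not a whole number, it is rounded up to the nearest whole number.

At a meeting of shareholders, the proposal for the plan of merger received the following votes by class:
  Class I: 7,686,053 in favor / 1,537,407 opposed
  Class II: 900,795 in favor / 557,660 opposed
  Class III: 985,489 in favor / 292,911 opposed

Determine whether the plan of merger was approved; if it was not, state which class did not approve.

Class I: 3/4 of 10248070 = 7686052.50, rounded up to 7686053; 7,686,053 required, 7,686,053 in favor — approved.
Class II: 3/5 of 1501325 = 900795; 900,795 required, 900,795 in favor — approved.
Class III: 3/5 of 1642481 = 985488.60, rounded up to 985489; 985,489 required, 985,489 in favor — approved.

Approved — every class gave the required vote.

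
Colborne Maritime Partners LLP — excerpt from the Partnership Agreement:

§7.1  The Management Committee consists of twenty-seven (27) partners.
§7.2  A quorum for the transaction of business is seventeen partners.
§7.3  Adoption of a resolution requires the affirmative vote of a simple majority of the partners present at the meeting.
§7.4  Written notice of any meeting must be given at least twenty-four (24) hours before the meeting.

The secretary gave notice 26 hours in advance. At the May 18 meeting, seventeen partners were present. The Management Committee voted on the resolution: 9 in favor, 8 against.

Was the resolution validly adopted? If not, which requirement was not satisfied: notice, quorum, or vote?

Notice: 26 hours given; 24 required (26 ≥ 24). Satisfied.
Quorum: 17 present; quorum is 17. Satisfied.
Vote: the resolution requires a majority of the partners present (17). A majority of 17 is 9, so 9 affirmative votes are needed; 9 voted in favor. Satisfied.

Valid — all requirements satisfied.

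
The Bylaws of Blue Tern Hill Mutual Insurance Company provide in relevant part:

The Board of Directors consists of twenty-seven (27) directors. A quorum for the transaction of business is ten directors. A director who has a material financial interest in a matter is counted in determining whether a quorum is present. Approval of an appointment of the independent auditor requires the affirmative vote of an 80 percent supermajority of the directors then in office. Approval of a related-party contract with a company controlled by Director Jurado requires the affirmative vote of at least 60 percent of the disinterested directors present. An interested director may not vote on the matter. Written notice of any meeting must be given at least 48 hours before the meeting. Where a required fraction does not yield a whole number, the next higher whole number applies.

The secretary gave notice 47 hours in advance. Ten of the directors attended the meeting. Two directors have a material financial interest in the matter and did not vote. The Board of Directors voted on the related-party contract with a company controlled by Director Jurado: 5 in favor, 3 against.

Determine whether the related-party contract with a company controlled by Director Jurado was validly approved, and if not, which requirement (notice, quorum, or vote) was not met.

Notice: 47 hours given; 48 required (47 < 48). Not satisfied.
Quorum: 10 present (interested directors count toward quorum); quorum is 10. Satisfied.
Vote: the related-party contract with a company controlled by Director Jurado requires three-fifths of the disinterested directors present (10 − 2 = 8). 3/5 of 8 = 4.80, rounded up to 5, so 5 affirmative votes are needed; 5 voted in favor. Satisfied.

Invalid — notice requirement not satisfied.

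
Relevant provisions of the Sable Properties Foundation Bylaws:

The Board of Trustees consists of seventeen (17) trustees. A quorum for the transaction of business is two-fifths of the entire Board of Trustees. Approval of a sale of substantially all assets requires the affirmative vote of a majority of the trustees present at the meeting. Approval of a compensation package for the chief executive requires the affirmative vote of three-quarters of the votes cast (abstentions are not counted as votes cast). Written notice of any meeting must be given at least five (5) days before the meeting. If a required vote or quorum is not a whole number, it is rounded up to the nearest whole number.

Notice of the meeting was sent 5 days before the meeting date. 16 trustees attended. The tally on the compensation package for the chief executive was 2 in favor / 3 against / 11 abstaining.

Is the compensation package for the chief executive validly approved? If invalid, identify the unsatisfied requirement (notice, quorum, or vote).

Invalid — vote requirement not satisfied.

Notice: 5 days given; 5 required (5 ≥ 5). Satisfied.
Quorum: 16 present; quorum is 7. Satisfied.
Vote: the compensation package for the chief executive requires three-fourths of the votes cast (16 present − 11 abstaining = 5). 3/4 of 5 = 3.75, rounded up to 4, so 4 affirmative votes are needed; 2 voted in favor. Not satisfied.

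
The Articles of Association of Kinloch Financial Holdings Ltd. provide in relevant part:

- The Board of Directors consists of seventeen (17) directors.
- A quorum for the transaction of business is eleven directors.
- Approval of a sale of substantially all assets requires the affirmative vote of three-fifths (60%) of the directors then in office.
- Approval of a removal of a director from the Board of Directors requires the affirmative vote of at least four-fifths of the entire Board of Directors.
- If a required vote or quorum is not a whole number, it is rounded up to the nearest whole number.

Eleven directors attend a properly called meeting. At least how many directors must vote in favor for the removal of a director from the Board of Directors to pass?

14

The removal of a director from the Board of Directors requires four-fifths of the entire Board of Directors (17).
4/5 of 17 = 13.60, rounded up to 14.
(Only 11 can vote, so the removal of a director from the Board of Directors cannot pass at this meeting, but the required vote is still 14.)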